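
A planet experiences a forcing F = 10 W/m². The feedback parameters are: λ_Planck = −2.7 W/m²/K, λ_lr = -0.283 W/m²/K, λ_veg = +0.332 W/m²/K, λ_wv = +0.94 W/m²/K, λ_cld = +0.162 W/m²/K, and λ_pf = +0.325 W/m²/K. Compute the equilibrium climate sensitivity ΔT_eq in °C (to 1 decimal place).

8.2 °C

Net feedback parameter λ = (−2.7) + (-0.283) + (+0.332) + (+0.94) + (+0.162) + (+0.325) = -1.224 W/m²/K.
ΔT = −F/λ = −10/(-1.224) = 8.2 °C.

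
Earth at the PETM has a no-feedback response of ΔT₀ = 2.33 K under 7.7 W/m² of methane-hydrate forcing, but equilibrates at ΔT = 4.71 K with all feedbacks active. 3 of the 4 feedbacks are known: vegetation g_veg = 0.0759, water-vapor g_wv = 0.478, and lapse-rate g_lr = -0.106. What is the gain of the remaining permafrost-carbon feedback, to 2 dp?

0.06

Amplification A = ΔT/ΔT₀ = 4.71/2.33 = 2.021.
Total gain g = 1 − 1/A = 1 − 1/2.021 = 0.5052.
Known gains sum to 0.0759 + 0.478 − 0.106 = 0.4479.
g_pf = 0.5052 − 0.4479 = 0.06.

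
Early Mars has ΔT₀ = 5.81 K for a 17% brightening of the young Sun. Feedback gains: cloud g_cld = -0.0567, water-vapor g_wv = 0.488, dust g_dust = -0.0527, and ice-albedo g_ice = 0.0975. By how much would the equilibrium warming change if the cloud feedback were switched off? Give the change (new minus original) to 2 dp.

1.35 K

Original: g = 0.4761, ΔT = 5.81/(1−0.4761) = 11.0899 K.
Without cloud: g' = 0.5328, ΔT' = 5.81/(1−0.5328) = 12.4358 K.
Change = 12.4358 − 11.0899 = 1.35 K.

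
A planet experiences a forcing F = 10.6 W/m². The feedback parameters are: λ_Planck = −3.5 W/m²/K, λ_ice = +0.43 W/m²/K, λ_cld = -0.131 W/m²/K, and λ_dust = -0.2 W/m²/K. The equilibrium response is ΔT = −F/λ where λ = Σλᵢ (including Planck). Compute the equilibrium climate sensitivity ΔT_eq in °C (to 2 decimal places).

3.12 °C

Net feedback parameter λ = (−3.5) + (+0.43) + (-0.131) + (-0.2) = -3.401 W/m²/K.
ΔT = −F/λ = −10.6/(-3.401) = 3.12 °C.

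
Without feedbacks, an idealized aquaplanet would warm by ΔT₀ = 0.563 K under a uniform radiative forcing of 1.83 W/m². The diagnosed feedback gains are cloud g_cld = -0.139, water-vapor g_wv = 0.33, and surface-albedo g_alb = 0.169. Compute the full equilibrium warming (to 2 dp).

0.88 K

Total gain g = -0.139 + 0.33 + 0.169 = 0.36.
Amplification A = 1/(1 − 0.36) = 1.562.
ΔT = 0.563 × 1.562 = 0.88 K.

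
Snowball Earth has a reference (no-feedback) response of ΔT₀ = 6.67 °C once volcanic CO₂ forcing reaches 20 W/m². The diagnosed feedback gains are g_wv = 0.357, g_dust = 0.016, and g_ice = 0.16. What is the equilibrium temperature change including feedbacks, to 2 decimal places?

Total gain g = 0.357 + 0.016 + 0.16 = 0.533.
Amplification A = 1/(1 − 0.533) = 2.141.
ΔT = 6.67 × 2.141 = 14.28 °C.

14.28 °C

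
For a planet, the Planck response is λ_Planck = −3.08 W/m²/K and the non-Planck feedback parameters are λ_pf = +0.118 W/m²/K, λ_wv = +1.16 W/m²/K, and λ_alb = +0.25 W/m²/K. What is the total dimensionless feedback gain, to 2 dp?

0.50

Convert to gains: g_pf = 0.118/3.08 = 0.03831; g_wv = 1.16/3.08 = 0.3766; g_alb = 0.25/3.08 = 0.08117.
Total gain g = 0.49608.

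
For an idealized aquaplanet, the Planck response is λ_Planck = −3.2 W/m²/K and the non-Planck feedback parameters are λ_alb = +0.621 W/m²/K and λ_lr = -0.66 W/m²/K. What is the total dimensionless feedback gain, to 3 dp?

Convert to gains: g_alb = 0.621/3.2 = 0.1941; g_lr = -0.66/3.2 = -0.2062.
Total gain g = -0.0121.

-0.012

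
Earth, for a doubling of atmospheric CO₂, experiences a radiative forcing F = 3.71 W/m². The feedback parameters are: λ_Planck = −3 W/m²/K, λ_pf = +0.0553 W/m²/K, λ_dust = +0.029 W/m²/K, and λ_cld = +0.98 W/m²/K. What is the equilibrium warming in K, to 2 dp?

1.92 K

Net feedback parameter λ = (−3) + (+0.0553) + (+0.029) + (+0.98) = -1.9357 W/m²/K.
ΔT = −F/λ = −3.71/(-1.9357) = 1.92 K.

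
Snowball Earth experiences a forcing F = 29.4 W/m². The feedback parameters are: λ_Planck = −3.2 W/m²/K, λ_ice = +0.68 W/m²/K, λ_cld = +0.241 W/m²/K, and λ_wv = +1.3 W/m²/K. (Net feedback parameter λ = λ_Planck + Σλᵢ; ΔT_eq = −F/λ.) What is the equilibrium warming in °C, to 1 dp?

30.0 °C

Net feedback parameter λ = (−3.2) + (+0.68) + (+0.241) + (+1.3) = -0.979 W/m²/K.
ΔT = −F/λ = −29.4/(-0.979) = 30.0 °C.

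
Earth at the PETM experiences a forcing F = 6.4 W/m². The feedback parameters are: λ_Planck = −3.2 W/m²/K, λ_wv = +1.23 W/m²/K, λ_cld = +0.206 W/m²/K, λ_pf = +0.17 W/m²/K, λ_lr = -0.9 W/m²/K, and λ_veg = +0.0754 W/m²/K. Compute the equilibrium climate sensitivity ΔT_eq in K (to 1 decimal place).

2.6 K

Net feedback parameter λ = (−3.2) + (+1.23) + (+0.206) + (+0.17) + (-0.9) + (+0.0754) = -2.4186 W/m²/K.
ΔT = −F/λ = −6.4/(-2.4186) = 2.6 K.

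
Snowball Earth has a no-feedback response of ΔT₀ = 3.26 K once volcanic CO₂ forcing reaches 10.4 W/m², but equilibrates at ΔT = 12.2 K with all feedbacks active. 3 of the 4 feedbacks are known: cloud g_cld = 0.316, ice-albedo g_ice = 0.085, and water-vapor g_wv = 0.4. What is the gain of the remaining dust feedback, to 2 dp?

Amplification A = ΔT/ΔT₀ = 12.2/3.26 = 3.742.
Total gain g = 1 − 1/A = 1 − 1/3.742 = 0.7328.
Known gains sum to 0.316 + 0.085 + 0.4 = 0.801.
g_dust = 0.7328 − 0.801 = -0.07.

-0.07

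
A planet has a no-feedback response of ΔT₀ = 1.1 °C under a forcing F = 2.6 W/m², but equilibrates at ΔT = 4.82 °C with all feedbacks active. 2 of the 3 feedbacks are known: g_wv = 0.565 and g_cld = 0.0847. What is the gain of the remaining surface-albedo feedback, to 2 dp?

Amplification A = ΔT/ΔT₀ = 4.82/1.1 = 4.382.
Total gain g = 1 − 1/A = 1 − 1/4.382 = 0.7718.
Known gains sum to 0.565 + 0.0847 = 0.6497.
g_alb = 0.7718 − 0.6497 = 0.12.

0.12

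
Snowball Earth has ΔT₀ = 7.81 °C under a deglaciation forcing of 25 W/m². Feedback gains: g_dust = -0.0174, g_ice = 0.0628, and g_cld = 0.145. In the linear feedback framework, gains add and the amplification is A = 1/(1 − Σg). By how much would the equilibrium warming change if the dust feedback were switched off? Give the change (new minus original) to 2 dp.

Original: g = 0.1904, ΔT = 7.81/(1−0.1904) = 9.6467 °C.
Without dust: g' = 0.2078, ΔT' = 7.81/(1−0.2078) = 9.8586 °C.
Change = 9.8586 − 9.6467 = 0.21 °C.

0.21 °C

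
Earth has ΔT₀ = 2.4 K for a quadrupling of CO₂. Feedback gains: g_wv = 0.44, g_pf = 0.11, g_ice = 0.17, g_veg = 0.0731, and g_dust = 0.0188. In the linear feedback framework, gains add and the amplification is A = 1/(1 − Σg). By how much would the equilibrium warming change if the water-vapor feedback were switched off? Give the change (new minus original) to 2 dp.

-8.94 K

Original: g = 0.8119, ΔT = 2.4/(1−0.8119) = 12.7592 K.
Without water-vapor: g' = 0.3719, ΔT' = 2.4/(1−0.3719) = 3.8210 K.
Change = 3.8210 − 12.7592 = -8.94 K.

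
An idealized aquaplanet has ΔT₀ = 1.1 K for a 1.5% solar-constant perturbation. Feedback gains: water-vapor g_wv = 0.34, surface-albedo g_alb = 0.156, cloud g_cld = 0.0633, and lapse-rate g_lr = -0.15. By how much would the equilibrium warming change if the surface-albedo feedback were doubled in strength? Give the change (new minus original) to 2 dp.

0.67 K

Original: g = 0.4093, ΔT = 1.1/(1−0.4093) = 1.8622 K.
With doubled surface-albedo: g' = 0.5653, ΔT' = 1.1/(1−0.5653) = 2.5305 K.
Change = 2.5305 − 1.8622 = 0.67 K.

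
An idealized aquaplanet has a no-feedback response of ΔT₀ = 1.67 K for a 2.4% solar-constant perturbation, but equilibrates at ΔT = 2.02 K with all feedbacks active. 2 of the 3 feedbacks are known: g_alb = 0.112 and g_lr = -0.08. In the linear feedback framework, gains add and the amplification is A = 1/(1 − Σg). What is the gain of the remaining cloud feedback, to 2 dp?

Amplification A = ΔT/ΔT₀ = 2.02/1.67 = 1.21.
Total gain g = 1 − 1/A = 1 − 1/1.21 = 0.1736.
Known gains sum to 0.112 − 0.08 = 0.032.
g_cld = 0.1736 − 0.032 = 0.14.

0.14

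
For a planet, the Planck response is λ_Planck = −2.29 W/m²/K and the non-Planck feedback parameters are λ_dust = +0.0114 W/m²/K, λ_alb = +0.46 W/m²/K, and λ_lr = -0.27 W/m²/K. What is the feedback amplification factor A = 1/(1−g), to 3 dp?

1.096

Convert to gains: g_dust = 0.0114/2.29 = 0.004978; g_alb = 0.46/2.29 = 0.2009; g_lr = -0.27/2.29 = -0.1179.
Total gain g = 0.087978.
A = 1/(1 − 0.087978) = 1.096.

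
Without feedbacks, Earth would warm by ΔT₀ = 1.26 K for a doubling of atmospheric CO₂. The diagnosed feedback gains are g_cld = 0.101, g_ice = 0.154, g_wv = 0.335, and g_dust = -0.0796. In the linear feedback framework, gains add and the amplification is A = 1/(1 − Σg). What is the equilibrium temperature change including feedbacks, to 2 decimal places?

2.57 K

Total gain g = 0.101 + 0.154 + 0.335 − 0.0796 = 0.5104.
Amplification A = 1/(1 − 0.5104) = 2.042.
ΔT = 1.26 × 2.042 = 2.57 K.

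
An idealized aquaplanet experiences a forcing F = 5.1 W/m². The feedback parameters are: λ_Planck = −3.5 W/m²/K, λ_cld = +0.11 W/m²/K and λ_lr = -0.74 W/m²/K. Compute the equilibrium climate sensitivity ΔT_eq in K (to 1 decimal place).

1.2 K

Net feedback parameter λ = (−3.5) + (+0.11) + (-0.74) = -4.13 W/m²/K.
ΔT = −F/λ = −5.1/(-4.13) = 1.2 K.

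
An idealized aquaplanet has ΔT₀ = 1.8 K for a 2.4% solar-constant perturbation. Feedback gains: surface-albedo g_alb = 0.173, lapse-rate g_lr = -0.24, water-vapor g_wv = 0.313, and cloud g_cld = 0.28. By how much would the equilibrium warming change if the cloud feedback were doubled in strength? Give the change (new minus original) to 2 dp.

5.48 K

Original: g = 0.526, ΔT = 1.8/(1−0.526) = 3.7975 K.
With doubled cloud: g' = 0.806, ΔT' = 1.8/(1−0.806) = 9.2784 K.
Change = 9.2784 − 3.7975 = 5.48 K.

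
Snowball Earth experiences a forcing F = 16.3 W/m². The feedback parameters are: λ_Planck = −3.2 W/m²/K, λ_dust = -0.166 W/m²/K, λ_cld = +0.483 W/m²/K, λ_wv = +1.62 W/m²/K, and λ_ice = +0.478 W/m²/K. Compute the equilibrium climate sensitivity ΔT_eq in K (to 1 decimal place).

Net feedback parameter λ = (−3.2) + (-0.166) + (+0.483) + (+1.62) + (+0.478) = -0.785 W/m²/K.
ΔT = −F/λ = −16.3/(-0.785) = 20.8 K.

20.8 K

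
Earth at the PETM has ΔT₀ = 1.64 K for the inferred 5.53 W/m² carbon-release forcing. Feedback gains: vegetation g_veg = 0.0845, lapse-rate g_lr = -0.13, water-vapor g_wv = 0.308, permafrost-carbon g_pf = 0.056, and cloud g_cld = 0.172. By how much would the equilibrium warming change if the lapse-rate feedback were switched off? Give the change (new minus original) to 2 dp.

Original: g = 0.4905, ΔT = 1.64/(1−0.4905) = 3.2188 K.
Without lapse-rate: g' = 0.6205, ΔT' = 1.64/(1−0.6205) = 4.3215 K.
Change = 4.3215 − 3.2188 = 1.10 K.

1.10 K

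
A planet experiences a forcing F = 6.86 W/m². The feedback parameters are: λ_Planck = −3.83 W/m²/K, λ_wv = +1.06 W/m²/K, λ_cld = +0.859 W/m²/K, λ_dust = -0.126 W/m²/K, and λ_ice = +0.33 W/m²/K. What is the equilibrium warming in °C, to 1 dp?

4.0 °C

Net feedback parameter λ = (−3.83) + (+1.06) + (+0.859) + (-0.126) + (+0.33) = -1.707 W/m²/K.
ΔT = −F/λ = −6.86/(-1.707) = 4.0 °C.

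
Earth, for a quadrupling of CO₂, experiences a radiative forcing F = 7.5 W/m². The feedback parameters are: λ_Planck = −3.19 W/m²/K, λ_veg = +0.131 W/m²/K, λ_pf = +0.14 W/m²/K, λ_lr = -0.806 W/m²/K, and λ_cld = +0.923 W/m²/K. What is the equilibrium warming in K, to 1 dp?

2.7 K

Net feedback parameter λ = (−3.19) + (+0.131) + (+0.14) + (-0.806) + (+0.923) = -2.802 W/m²/K.
ΔT = −F/λ = −7.5/(-2.802) = 2.7 K.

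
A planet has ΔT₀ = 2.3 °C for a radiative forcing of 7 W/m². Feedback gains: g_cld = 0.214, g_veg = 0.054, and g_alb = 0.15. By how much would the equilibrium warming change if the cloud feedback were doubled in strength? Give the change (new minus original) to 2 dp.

2.30 °C

Original: g = 0.418, ΔT = 2.3/(1−0.418) = 3.9519 °C.
With doubled cloud: g' = 0.632, ΔT' = 2.3/(1−0.632) = 6.2500 °C.
Change = 6.2500 − 3.9519 = 2.30 °C.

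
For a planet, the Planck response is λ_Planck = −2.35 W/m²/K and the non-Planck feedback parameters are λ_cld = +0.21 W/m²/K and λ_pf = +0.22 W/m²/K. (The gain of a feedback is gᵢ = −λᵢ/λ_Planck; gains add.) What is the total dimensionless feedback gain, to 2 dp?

Convert to gains: g_cld = 0.21/2.35 = 0.08936; g_pf = 0.22/2.35 = 0.09362.
Total gain g = 0.18298.

0.18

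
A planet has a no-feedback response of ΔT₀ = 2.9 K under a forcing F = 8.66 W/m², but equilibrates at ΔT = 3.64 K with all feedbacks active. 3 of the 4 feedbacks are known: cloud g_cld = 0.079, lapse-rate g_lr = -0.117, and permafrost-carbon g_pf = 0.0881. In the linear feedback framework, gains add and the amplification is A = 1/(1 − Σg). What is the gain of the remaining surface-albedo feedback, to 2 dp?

0.15

Amplification A = ΔT/ΔT₀ = 3.64/2.9 = 1.255.
Total gain g = 1 − 1/A = 1 − 1/1.255 = 0.2032.
Known gains sum to 0.079 − 0.117 + 0.0881 = 0.0501.
g_alb = 0.2032 − 0.0501 = 0.15.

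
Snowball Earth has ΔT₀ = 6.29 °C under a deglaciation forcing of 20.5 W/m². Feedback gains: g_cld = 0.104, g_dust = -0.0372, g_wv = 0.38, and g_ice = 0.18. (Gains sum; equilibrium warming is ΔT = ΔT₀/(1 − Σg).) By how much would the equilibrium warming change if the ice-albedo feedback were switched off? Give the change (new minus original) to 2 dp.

Original: g = 0.6268, ΔT = 6.29/(1−0.6268) = 16.8542 °C.
Without ice-albedo: g' = 0.4468, ΔT' = 6.29/(1−0.4468) = 11.3702 °C.
Change = 11.3702 − 16.8542 = -5.48 °C.

-5.48 °C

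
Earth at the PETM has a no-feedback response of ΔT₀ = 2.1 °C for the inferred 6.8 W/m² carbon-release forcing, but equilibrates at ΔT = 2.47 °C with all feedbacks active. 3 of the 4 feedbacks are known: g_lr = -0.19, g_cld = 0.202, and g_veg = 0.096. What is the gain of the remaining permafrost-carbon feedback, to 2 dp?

0.04

Amplification A = ΔT/ΔT₀ = 2.47/2.1 = 1.176.
Total gain g = 1 − 1/A = 1 − 1/1.176 = 0.1497.
Known gains sum to -0.19 + 0.202 + 0.096 = 0.108.
g_pf = 0.1497 − 0.108 = 0.04.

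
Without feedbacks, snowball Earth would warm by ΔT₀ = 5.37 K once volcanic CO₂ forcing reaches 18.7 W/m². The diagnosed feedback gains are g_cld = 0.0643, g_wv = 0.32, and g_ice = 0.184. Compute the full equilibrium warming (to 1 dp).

Total gain g = 0.0643 + 0.32 + 0.184 = 0.5683.
Amplification A = 1/(1 − 0.5683) = 2.316.
ΔT = 5.37 × 2.316 = 12.4 K.

12.4 K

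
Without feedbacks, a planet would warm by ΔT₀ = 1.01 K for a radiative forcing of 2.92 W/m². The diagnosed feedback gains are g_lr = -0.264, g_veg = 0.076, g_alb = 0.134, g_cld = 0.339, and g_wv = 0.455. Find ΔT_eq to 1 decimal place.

Total gain g = -0.264 + 0.076 + 0.134 + 0.339 + 0.455 = 0.74.
Amplification A = 1/(1 − 0.74) = 3.846.
ΔT = 1.01 × 3.846 = 3.9 K.

3.9 K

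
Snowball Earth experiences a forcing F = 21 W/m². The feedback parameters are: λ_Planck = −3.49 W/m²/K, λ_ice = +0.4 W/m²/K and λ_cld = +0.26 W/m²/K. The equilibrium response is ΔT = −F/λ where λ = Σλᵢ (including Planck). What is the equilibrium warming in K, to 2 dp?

7.42 K

Net feedback parameter λ = (−3.49) + (+0.4) + (+0.26) = -2.83 W/m²/K.
ΔT = −F/λ = −21/(-2.83) = 7.42 K.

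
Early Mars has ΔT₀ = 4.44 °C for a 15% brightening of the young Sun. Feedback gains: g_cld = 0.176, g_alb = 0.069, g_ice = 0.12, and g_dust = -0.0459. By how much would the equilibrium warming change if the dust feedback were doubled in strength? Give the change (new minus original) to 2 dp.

-0.41 °C

Original: g = 0.3191, ΔT = 4.44/(1−0.3191) = 6.5208 °C.
With doubled dust: g' = 0.2732, ΔT' = 4.44/(1−0.2732) = 6.1090 °C.
Change = 6.1090 − 6.5208 = -0.41 °C.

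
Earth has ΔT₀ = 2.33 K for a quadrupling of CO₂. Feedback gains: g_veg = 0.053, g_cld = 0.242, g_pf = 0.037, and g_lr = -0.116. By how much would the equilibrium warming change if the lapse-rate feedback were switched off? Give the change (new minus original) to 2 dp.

0.52 K

Original: g = 0.216, ΔT = 2.33/(1−0.216) = 2.9719 K.
Without lapse-rate: g' = 0.332, ΔT' = 2.33/(1−0.332) = 3.4880 K.
Change = 3.4880 − 2.9719 = 0.52 K.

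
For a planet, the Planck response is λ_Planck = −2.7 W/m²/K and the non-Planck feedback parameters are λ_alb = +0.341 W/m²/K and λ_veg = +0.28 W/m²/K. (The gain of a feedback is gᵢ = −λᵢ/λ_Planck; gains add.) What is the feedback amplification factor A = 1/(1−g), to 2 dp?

Convert to gains: g_alb = 0.341/2.7 = 0.1263; g_veg = 0.28/2.7 = 0.1037.
Total gain g = 0.23.
A = 1/(1 − 0.23) = 1.30.

1.30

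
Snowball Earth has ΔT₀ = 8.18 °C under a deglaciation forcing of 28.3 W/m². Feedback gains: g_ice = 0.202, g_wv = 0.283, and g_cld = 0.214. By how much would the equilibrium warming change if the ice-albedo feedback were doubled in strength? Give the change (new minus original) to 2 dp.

Original: g = 0.699, ΔT = 8.18/(1−0.699) = 27.1761 °C.
With doubled ice-albedo: g' = 0.901, ΔT' = 8.18/(1−0.901) = 82.6263 °C.
Change = 82.6263 − 27.1761 = 55.45 °C.

55.45 °C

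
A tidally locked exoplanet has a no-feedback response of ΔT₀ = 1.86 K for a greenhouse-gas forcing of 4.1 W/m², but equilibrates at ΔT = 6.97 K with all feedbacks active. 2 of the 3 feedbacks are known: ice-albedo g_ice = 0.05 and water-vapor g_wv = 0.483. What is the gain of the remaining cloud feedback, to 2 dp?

Amplification A = ΔT/ΔT₀ = 6.97/1.86 = 3.747.
Total gain g = 1 − 1/A = 1 − 1/3.747 = 0.7331.
Known gains sum to 0.05 + 0.483 = 0.533.
g_cld = 0.7331 − 0.533 = 0.20.

0.20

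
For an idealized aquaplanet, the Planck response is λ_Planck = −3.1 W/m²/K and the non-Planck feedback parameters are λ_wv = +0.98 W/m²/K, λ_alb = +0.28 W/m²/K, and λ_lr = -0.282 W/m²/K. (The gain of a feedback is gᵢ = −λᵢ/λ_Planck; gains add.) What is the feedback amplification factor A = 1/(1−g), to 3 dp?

Convert to gains: g_wv = 0.98/3.1 = 0.3161; g_alb = 0.28/3.1 = 0.09032; g_lr = -0.282/3.1 = -0.09097.
Total gain g = 0.31545.
A = 1/(1 − 0.31545) = 1.461.

1.461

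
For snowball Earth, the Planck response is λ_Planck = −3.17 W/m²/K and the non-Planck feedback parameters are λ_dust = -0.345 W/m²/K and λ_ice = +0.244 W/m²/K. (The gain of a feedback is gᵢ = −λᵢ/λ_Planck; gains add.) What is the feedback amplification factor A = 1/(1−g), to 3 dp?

Convert to gains: g_dust = -0.345/3.17 = -0.1088; g_ice = 0.244/3.17 = 0.07697.
Total gain g = -0.03183.
A = 1/(1 + 0.03183) = 0.969.

0.969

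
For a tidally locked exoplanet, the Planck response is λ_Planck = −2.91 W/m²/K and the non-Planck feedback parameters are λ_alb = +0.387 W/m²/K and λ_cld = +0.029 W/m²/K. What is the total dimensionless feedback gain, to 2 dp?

0.14

Convert to gains: g_alb = 0.387/2.91 = 0.133; g_cld = 0.029/2.91 = 0.009966.
Total gain g = 0.142966.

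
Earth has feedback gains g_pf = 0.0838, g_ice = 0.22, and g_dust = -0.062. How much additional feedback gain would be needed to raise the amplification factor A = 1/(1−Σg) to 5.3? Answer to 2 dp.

0.57

Current total gain = 0.2418.
Target gain for A = 5.3: g* = 1 − 1/5.3 = 0.8113.
Additional gain needed = 0.8113 − 0.2418 = 0.57.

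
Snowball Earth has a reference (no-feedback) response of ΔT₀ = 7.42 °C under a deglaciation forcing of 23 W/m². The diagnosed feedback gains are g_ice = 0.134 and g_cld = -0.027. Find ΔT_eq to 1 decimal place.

Total gain g = 0.134 − 0.027 = 0.107.
Amplification A = 1/(1 − 0.107) = 1.12.
ΔT = 7.42 × 1.12 = 8.3 °C.

8.3 °C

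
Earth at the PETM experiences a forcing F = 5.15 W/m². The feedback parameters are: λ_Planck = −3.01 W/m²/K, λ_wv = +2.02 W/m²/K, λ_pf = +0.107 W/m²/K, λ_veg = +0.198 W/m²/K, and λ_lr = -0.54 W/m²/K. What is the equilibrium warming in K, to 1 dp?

Net feedback parameter λ = (−3.01) + (+2.02) + (+0.107) + (+0.198) + (-0.54) = -1.225 W/m²/K.
ΔT = −F/λ = −5.15/(-1.225) = 4.2 K.

4.2 K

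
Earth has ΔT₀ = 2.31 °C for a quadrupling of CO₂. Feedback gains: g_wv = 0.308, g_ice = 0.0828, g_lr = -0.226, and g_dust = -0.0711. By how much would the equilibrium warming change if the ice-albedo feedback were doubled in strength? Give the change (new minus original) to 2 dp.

0.26 °C

Original: g = 0.0937, ΔT = 2.31/(1−0.0937) = 2.5488 °C.
With doubled ice-albedo: g' = 0.1765, ΔT' = 2.31/(1−0.1765) = 2.8051 °C.
Change = 2.8051 − 2.5488 = 0.26 °C.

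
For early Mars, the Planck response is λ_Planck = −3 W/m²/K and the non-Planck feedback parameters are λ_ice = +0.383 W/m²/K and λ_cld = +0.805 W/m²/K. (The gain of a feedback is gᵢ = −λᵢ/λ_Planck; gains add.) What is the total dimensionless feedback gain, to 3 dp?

Convert to gains: g_ice = 0.383/3 = 0.1277; g_cld = 0.805/3 = 0.2683.
Total gain g = 0.396.

0.396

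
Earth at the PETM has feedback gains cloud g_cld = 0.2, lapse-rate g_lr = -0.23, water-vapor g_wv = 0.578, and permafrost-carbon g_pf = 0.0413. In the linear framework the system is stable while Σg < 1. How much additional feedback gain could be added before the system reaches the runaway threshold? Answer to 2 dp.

Current total gain = 0.2 − 0.23 + 0.578 + 0.0413 = 0.5893.
Margin to runaway = 1 − 0.5893 = 0.41.

0.41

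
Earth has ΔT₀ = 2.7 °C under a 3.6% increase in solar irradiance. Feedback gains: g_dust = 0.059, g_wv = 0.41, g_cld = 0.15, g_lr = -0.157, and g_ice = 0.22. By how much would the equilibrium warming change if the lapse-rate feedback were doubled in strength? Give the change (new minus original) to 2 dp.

Original: g = 0.682, ΔT = 2.7/(1−0.682) = 8.4906 °C.
With doubled lapse-rate: g' = 0.525, ΔT' = 2.7/(1−0.525) = 5.6842 °C.
Change = 5.6842 − 8.4906 = -2.81 °C.

-2.81 °C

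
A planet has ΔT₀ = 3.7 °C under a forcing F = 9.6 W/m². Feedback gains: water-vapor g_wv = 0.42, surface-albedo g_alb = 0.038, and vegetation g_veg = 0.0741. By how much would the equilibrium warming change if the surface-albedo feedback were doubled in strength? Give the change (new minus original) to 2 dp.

Original: g = 0.5321, ΔT = 3.7/(1−0.5321) = 7.9077 °C.
With doubled surface-albedo: g' = 0.5701, ΔT' = 3.7/(1−0.5701) = 8.6067 °C.
Change = 8.6067 − 7.9077 = 0.70 °C.

0.70 °C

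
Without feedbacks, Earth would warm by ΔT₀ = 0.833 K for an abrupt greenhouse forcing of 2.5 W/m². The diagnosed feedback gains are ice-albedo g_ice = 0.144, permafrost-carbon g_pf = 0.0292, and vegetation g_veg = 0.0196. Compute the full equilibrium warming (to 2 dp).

1.03 K

Total gain g = 0.144 + 0.0292 + 0.0196 = 0.1928.
Amplification A = 1/(1 − 0.1928) = 1.239.
ΔT = 0.833 × 1.239 = 1.03 K.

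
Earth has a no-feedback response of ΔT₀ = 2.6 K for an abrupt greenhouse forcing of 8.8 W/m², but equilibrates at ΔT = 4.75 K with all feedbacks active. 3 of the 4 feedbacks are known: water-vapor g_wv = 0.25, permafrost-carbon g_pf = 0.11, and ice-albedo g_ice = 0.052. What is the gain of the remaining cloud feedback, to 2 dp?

Amplification A = ΔT/ΔT₀ = 4.75/2.6 = 1.827.
Total gain g = 1 − 1/A = 1 − 1/1.827 = 0.4527.
Known gains sum to 0.25 + 0.11 + 0.052 = 0.412.
g_cld = 0.4527 − 0.412 = 0.04.

0.04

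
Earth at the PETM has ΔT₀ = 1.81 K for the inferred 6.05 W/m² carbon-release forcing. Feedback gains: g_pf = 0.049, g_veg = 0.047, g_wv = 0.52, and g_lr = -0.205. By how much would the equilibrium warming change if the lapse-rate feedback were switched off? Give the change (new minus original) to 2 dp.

Original: g = 0.411, ΔT = 1.81/(1−0.411) = 3.0730 K.
Without lapse-rate: g' = 0.616, ΔT' = 1.81/(1−0.616) = 4.7135 K.
Change = 4.7135 − 3.0730 = 1.64 K.

1.64 K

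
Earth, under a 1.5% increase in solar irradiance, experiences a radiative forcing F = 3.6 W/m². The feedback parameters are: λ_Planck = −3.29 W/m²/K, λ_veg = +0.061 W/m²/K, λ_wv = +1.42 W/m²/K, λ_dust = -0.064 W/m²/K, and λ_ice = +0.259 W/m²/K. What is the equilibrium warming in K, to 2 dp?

2.23 K

Net feedback parameter λ = (−3.29) + (+0.061) + (+1.42) + (-0.064) + (+0.259) = -1.614 W/m²/K.
ΔT = −F/λ = −3.6/(-1.614) = 2.23 K.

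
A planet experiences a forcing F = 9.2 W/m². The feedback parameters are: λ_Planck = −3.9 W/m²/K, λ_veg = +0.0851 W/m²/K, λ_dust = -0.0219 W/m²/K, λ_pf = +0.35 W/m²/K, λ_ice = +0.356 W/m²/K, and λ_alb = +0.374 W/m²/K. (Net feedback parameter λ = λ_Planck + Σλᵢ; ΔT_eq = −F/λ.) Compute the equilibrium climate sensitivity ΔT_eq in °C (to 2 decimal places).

3.34 °C

Net feedback parameter λ = (−3.9) + (+0.0851) + (-0.0219) + (+0.35) + (+0.356) + (+0.374) = -2.7568 W/m²/K.
ΔT = −F/λ = −9.2/(-2.7568) = 3.34 °C.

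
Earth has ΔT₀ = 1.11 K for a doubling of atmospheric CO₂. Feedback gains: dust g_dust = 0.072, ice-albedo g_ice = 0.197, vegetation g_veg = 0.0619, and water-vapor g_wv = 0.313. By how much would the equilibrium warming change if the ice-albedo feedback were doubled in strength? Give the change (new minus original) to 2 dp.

3.86 K

Original: g = 0.6439, ΔT = 1.11/(1−0.6439) = 3.1171 K.
With doubled ice-albedo: g' = 0.8409, ΔT' = 1.11/(1−0.8409) = 6.9767 K.
Change = 6.9767 − 3.1171 = 3.86 K.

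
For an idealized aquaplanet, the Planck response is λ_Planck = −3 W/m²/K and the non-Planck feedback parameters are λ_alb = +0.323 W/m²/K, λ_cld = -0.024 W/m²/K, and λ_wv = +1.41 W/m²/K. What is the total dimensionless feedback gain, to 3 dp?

0.570

Convert to gains: g_alb = 0.323/3 = 0.1077; g_cld = -0.024/3 = -0.008; g_wv = 1.41/3 = 0.47.
Total gain g = 0.5697.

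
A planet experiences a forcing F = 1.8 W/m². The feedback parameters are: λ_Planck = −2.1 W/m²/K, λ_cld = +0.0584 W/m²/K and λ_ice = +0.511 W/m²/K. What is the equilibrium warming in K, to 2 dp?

Net feedback parameter λ = (−2.1) + (+0.0584) + (+0.511) = -1.5306 W/m²/K.
ΔT = −F/λ = −1.8/(-1.5306) = 1.18 K.

1.18 K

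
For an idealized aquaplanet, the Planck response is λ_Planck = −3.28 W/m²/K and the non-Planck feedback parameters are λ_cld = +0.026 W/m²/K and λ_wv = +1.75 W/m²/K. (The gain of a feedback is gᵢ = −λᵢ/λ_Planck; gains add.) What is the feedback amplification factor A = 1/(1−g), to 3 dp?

2.181

Convert to gains: g_cld = 0.026/3.28 = 0.007927; g_wv = 1.75/3.28 = 0.5335.
Total gain g = 0.541427.
A = 1/(1 − 0.541427) = 2.181.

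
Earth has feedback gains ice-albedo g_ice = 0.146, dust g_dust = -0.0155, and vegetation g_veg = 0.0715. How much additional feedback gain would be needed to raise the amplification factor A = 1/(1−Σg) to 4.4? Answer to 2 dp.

0.57

Current total gain = 0.202.
Target gain for A = 4.4: g* = 1 − 1/4.4 = 0.7727.
Additional gain needed = 0.7727 − 0.202 = 0.57.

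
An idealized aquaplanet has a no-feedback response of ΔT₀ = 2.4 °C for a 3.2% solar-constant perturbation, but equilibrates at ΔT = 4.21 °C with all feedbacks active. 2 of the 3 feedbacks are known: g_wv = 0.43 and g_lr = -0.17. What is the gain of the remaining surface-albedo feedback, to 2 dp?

0.17

Amplification A = ΔT/ΔT₀ = 4.21/2.4 = 1.754.
Total gain g = 1 − 1/A = 1 − 1/1.754 = 0.4299.
Known gains sum to 0.43 − 0.17 = 0.26.
g_alb = 0.4299 − 0.26 = 0.17.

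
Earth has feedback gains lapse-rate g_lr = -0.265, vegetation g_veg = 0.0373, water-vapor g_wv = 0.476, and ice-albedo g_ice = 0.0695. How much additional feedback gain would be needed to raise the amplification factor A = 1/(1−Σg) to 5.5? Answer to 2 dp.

0.50

Current total gain = 0.3178.
Target gain for A = 5.5: g* = 1 − 1/5.5 = 0.8182.
Additional gain needed = 0.8182 − 0.3178 = 0.50.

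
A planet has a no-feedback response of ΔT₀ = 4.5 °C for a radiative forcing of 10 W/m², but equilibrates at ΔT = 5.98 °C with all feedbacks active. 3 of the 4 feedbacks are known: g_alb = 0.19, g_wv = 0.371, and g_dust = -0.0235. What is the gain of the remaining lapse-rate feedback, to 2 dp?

-0.29

Amplification A = ΔT/ΔT₀ = 5.98/4.5 = 1.329.
Total gain g = 1 − 1/A = 1 − 1/1.329 = 0.2476.
Known gains sum to 0.19 + 0.371 − 0.0235 = 0.5375.
g_lr = 0.2476 − 0.5375 = -0.29.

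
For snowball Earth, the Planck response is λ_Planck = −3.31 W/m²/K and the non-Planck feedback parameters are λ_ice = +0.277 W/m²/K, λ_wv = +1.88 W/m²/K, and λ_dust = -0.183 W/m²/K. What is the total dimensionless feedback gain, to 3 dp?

Convert to gains: g_ice = 0.277/3.31 = 0.08369; g_wv = 1.88/3.31 = 0.568; g_dust = -0.183/3.31 = -0.05529.
Total gain g = 0.5964.

0.596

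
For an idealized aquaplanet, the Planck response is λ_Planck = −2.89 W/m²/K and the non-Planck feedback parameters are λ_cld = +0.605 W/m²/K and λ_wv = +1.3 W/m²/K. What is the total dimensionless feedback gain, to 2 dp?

Convert to gains: g_cld = 0.605/2.89 = 0.2093; g_wv = 1.3/2.89 = 0.4498.
Total gain g = 0.6591.

0.66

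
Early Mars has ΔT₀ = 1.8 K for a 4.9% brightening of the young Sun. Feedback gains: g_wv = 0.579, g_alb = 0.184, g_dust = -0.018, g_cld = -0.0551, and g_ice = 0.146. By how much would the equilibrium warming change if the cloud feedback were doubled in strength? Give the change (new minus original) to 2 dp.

Original: g = 0.8359, ΔT = 1.8/(1−0.8359) = 10.9689 K.
With doubled cloud: g' = 0.7808, ΔT' = 1.8/(1−0.7808) = 8.2117 K.
Change = 8.2117 − 10.9689 = -2.76 K.

-2.76 K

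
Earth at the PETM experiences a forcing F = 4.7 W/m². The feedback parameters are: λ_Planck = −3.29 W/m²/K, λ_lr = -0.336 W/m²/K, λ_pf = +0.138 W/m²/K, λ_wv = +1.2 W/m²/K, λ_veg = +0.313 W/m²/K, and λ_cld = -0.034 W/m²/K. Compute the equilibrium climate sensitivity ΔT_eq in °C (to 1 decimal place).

2.3 °C

Net feedback parameter λ = (−3.29) + (-0.336) + (+0.138) + (+1.2) + (+0.313) + (-0.034) = -2.009 W/m²/K.
ΔT = −F/λ = −4.7/(-2.009) = 2.3 °C.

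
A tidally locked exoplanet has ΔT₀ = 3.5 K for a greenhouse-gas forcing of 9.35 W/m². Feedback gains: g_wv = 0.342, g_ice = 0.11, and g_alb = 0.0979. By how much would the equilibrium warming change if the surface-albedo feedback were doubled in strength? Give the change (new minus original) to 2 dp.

2.16 K

Original: g = 0.5499, ΔT = 3.5/(1−0.5499) = 7.7760 K.
With doubled surface-albedo: g' = 0.6478, ΔT' = 3.5/(1−0.6478) = 9.9375 K.
Change = 9.9375 − 7.7760 = 2.16 K.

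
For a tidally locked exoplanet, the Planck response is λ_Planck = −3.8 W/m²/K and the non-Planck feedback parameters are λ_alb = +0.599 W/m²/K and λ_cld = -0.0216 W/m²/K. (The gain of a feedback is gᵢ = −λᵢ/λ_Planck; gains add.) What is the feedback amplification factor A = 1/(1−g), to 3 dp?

1.179

Convert to gains: g_alb = 0.599/3.8 = 0.1576; g_cld = -0.0216/3.8 = -0.005684.
Total gain g = 0.151916.
A = 1/(1 − 0.151916) = 1.179.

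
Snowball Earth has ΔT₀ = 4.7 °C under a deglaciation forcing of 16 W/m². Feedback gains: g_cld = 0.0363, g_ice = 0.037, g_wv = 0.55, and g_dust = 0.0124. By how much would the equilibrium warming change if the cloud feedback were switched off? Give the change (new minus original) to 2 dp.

Original: g = 0.6357, ΔT = 4.7/(1−0.6357) = 12.9015 °C.
Without cloud: g' = 0.5994, ΔT' = 4.7/(1−0.5994) = 11.7324 °C.
Change = 11.7324 − 12.9015 = -1.17 °C.

-1.17 °C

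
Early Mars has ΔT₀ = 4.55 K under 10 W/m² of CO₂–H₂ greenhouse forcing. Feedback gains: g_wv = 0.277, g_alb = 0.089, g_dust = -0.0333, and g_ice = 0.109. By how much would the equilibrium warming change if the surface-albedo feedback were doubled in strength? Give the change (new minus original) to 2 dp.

1.55 K

Original: g = 0.4417, ΔT = 4.55/(1−0.4417) = 8.1497 K.
With doubled surface-albedo: g' = 0.5307, ΔT' = 4.55/(1−0.5307) = 9.6953 K.
Change = 9.6953 − 8.1497 = 1.55 K.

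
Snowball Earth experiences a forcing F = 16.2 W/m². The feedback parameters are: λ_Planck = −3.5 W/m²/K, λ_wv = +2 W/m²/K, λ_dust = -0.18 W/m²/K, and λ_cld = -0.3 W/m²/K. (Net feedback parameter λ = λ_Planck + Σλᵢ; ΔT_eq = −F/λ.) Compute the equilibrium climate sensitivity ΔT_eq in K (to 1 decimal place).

Net feedback parameter λ = (−3.5) + (+2) + (-0.18) + (-0.3) = -1.98 W/m²/K.
ΔT = −F/λ = −16.2/(-1.98) = 8.2 K.

8.2 K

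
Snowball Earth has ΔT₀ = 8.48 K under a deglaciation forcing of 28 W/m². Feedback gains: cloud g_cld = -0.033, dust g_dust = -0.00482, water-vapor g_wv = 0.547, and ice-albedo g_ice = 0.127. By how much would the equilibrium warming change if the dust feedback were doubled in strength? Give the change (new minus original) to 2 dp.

-0.30 K

Original: g = 0.63618, ΔT = 8.48/(1−0.63618) = 23.3082 K.
With doubled dust: g' = 0.63136, ΔT' = 8.48/(1−0.63136) = 23.0035 K.
Change = 23.0035 − 23.3082 = -0.30 K.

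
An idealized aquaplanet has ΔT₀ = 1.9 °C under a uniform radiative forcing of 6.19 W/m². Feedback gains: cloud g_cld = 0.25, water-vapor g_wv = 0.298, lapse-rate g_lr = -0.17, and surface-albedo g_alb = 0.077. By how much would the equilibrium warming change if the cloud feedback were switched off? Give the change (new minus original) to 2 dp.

-1.10 °C

Original: g = 0.455, ΔT = 1.9/(1−0.455) = 3.4862 °C.
Without cloud: g' = 0.205, ΔT' = 1.9/(1−0.205) = 2.3899 °C.
Change = 2.3899 − 3.4862 = -1.10 °C.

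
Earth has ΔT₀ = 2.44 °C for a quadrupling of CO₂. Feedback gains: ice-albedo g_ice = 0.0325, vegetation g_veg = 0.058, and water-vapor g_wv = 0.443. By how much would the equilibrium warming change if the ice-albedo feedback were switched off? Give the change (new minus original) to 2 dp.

Original: g = 0.5335, ΔT = 2.44/(1−0.5335) = 5.2304 °C.
Without ice-albedo: g' = 0.501, ΔT' = 2.44/(1−0.501) = 4.8898 °C.
Change = 4.8898 − 5.2304 = -0.34 °C.

-0.34 °C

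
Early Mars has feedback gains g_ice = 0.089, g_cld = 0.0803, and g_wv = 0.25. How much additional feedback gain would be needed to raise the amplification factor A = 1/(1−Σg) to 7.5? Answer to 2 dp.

Current total gain = 0.4193.
Target gain for A = 7.5: g* = 1 − 1/7.5 = 0.8667.
Additional gain needed = 0.8667 − 0.4193 = 0.45.

0.45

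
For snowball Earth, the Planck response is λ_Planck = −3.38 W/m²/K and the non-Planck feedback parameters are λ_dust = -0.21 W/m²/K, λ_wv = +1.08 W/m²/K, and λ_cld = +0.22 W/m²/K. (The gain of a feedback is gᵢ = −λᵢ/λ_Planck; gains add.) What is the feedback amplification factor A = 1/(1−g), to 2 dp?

Convert to gains: g_dust = -0.21/3.38 = -0.06213; g_wv = 1.08/3.38 = 0.3195; g_cld = 0.22/3.38 = 0.06509.
Total gain g = 0.32246.
A = 1/(1 − 0.32246) = 1.48.

1.48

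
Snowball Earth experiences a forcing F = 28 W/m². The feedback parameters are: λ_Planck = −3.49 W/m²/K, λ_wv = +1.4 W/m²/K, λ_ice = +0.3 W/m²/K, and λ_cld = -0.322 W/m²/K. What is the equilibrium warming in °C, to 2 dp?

Net feedback parameter λ = (−3.49) + (+1.4) + (+0.3) + (-0.322) = -2.112 W/m²/K.
ΔT = −F/λ = −28/(-2.112) = 13.26 °C.

13.26 °C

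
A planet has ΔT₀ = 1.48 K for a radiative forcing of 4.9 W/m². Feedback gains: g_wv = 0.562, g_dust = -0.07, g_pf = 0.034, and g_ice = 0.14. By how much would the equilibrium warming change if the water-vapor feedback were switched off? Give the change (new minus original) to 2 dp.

-2.78 K

Original: g = 0.666, ΔT = 1.48/(1−0.666) = 4.4311 K.
Without water-vapor: g' = 0.104, ΔT' = 1.48/(1−0.104) = 1.6518 K.
Change = 1.6518 − 4.4311 = -2.78 K.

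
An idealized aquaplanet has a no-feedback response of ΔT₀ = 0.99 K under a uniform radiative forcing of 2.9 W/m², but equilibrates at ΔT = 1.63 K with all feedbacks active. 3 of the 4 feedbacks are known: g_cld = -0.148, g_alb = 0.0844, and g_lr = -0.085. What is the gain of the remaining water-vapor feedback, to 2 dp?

0.54

Amplification A = ΔT/ΔT₀ = 1.63/0.99 = 1.646.
Total gain g = 1 − 1/A = 1 − 1/1.646 = 0.3925.
Known gains sum to -0.148 + 0.0844 − 0.085 = -0.1486.
g_wv = 0.3925 + 0.1486 = 0.54.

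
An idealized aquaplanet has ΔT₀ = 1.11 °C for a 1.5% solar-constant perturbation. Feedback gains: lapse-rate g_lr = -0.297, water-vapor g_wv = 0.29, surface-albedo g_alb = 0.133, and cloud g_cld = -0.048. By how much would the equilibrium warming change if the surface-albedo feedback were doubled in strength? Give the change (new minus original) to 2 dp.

0.20 °C

Original: g = 0.078, ΔT = 1.11/(1−0.078) = 1.2039 °C.
With doubled surface-albedo: g' = 0.211, ΔT' = 1.11/(1−0.211) = 1.4068 °C.
Change = 1.4068 − 1.2039 = 0.20 °C.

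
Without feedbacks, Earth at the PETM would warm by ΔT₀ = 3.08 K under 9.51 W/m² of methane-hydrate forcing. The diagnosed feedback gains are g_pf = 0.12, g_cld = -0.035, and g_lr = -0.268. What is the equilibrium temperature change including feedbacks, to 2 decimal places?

Total gain g = 0.12 − 0.035 − 0.268 = -0.183.
Amplification A = 1/(1 + 0.183) = 0.8453.
ΔT = 3.08 × 0.8453 = 2.60 K.

2.60 K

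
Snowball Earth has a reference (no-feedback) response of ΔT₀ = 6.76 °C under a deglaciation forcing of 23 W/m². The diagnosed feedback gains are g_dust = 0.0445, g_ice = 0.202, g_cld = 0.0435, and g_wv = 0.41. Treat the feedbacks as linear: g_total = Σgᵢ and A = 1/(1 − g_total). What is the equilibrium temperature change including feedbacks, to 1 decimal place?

Total gain g = 0.0445 + 0.202 + 0.0435 + 0.41 = 0.7.
Amplification A = 1/(1 − 0.7) = 3.333.
ΔT = 6.76 × 3.333 = 22.5 °C.

22.5 °C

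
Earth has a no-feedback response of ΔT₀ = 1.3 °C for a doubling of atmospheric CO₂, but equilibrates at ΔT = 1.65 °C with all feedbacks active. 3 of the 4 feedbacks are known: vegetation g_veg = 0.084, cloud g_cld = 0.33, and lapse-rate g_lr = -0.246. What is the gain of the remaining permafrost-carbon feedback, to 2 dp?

0.04

Amplification A = ΔT/ΔT₀ = 1.65/1.3 = 1.269.
Total gain g = 1 − 1/A = 1 − 1/1.269 = 0.212.
Known gains sum to 0.084 + 0.33 − 0.246 = 0.168.
g_pf = 0.212 − 0.168 = 0.04.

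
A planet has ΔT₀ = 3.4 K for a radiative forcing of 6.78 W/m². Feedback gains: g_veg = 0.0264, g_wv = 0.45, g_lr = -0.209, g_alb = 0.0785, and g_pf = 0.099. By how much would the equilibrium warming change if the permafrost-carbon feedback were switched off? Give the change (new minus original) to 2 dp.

Original: g = 0.4449, ΔT = 3.4/(1−0.4449) = 6.1250 K.
Without permafrost-carbon: g' = 0.3459, ΔT' = 3.4/(1−0.3459) = 5.1980 K.
Change = 5.1980 − 6.1250 = -0.93 K.

-0.93 K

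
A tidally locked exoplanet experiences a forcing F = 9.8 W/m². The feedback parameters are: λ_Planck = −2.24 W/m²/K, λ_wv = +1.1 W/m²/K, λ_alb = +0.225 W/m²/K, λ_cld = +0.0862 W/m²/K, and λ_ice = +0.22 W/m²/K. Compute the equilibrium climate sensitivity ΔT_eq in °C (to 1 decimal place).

Net feedback parameter λ = (−2.24) + (+1.1) + (+0.225) + (+0.0862) + (+0.22) = -0.6088 W/m²/K.
ΔT = −F/λ = −9.8/(-0.6088) = 16.1 °C.

16.1 °C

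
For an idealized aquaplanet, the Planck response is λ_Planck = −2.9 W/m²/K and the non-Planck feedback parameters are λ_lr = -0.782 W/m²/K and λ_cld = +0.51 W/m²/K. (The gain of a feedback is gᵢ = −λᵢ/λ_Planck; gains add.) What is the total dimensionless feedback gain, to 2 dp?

Convert to gains: g_lr = -0.782/2.9 = -0.2697; g_cld = 0.51/2.9 = 0.1759.
Total gain g = -0.0938.

-0.09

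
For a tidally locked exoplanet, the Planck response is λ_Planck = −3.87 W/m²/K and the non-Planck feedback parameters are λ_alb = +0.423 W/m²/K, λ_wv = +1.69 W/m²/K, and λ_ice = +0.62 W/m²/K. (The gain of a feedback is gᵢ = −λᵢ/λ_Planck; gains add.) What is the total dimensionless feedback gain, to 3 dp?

Convert to gains: g_alb = 0.423/3.87 = 0.1093; g_wv = 1.69/3.87 = 0.4367; g_ice = 0.62/3.87 = 0.1602.
Total gain g = 0.7062.

0.706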